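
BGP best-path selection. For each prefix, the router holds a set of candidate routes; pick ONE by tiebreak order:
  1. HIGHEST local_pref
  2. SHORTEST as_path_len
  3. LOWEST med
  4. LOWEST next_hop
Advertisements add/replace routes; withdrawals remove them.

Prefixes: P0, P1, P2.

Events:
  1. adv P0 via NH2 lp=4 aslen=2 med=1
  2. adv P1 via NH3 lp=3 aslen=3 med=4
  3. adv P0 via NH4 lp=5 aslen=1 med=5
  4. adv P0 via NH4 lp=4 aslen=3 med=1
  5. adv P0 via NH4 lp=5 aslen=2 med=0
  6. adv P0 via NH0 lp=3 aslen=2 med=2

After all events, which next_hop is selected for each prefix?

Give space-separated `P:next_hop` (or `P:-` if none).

Op 1: best P0=NH2 P1=- P2=-
Op 2: best P0=NH2 P1=NH3 P2=-
Op 3: best P0=NH4 P1=NH3 P2=-
Op 4: best P0=NH2 P1=NH3 P2=-
Op 5: best P0=NH4 P1=NH3 P2=-
Op 6: best P0=NH4 P1=NH3 P2=-

Answer: P0:NH4 P1:NH3 P2:-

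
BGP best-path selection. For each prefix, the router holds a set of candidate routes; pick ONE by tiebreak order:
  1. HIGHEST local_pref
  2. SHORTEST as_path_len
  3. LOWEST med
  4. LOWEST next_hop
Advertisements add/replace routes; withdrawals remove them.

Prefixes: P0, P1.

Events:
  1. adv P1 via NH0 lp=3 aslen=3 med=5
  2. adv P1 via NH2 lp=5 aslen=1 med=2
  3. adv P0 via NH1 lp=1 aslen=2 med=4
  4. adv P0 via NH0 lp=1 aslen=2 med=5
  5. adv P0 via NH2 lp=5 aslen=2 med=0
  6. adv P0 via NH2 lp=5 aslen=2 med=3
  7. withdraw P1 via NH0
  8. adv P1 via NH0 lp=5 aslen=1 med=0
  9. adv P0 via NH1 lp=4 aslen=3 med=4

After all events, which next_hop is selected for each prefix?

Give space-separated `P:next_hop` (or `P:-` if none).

Answer: P0:NH2 P1:NH0

Derivation:
Op 1: best P0=- P1=NH0
Op 2: best P0=- P1=NH2
Op 3: best P0=NH1 P1=NH2
Op 4: best P0=NH1 P1=NH2
Op 5: best P0=NH2 P1=NH2
Op 6: best P0=NH2 P1=NH2
Op 7: best P0=NH2 P1=NH2
Op 8: best P0=NH2 P1=NH0
Op 9: best P0=NH2 P1=NH0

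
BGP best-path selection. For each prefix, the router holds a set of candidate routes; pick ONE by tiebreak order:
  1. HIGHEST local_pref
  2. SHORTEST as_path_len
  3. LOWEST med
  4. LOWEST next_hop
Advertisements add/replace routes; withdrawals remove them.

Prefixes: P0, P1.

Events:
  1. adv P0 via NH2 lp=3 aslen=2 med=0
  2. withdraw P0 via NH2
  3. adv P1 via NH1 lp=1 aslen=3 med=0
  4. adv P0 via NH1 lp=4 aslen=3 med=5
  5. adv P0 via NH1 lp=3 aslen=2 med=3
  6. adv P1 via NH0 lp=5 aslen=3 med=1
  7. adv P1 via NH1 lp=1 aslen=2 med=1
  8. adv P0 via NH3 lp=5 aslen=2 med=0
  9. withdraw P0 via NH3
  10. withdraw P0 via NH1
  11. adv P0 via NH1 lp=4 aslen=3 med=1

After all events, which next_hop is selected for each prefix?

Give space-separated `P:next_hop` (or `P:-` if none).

Answer: P0:NH1 P1:NH0

Derivation:
Op 1: best P0=NH2 P1=-
Op 2: best P0=- P1=-
Op 3: best P0=- P1=NH1
Op 4: best P0=NH1 P1=NH1
Op 5: best P0=NH1 P1=NH1
Op 6: best P0=NH1 P1=NH0
Op 7: best P0=NH1 P1=NH0
Op 8: best P0=NH3 P1=NH0
Op 9: best P0=NH1 P1=NH0
Op 10: best P0=- P1=NH0
Op 11: best P0=NH1 P1=NH0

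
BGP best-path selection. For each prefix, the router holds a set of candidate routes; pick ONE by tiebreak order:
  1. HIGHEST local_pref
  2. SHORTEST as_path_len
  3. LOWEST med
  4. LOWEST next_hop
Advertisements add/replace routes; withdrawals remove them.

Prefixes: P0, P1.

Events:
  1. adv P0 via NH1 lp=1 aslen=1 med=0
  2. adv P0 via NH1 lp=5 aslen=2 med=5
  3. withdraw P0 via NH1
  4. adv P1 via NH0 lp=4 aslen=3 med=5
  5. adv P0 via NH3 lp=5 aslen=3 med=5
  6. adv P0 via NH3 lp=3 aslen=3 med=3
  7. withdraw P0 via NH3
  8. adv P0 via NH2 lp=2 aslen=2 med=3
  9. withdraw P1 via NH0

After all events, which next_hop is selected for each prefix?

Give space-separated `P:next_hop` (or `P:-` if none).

Op 1: best P0=NH1 P1=-
Op 2: best P0=NH1 P1=-
Op 3: best P0=- P1=-
Op 4: best P0=- P1=NH0
Op 5: best P0=NH3 P1=NH0
Op 6: best P0=NH3 P1=NH0
Op 7: best P0=- P1=NH0
Op 8: best P0=NH2 P1=NH0
Op 9: best P0=NH2 P1=-

Answer: P0:NH2 P1:-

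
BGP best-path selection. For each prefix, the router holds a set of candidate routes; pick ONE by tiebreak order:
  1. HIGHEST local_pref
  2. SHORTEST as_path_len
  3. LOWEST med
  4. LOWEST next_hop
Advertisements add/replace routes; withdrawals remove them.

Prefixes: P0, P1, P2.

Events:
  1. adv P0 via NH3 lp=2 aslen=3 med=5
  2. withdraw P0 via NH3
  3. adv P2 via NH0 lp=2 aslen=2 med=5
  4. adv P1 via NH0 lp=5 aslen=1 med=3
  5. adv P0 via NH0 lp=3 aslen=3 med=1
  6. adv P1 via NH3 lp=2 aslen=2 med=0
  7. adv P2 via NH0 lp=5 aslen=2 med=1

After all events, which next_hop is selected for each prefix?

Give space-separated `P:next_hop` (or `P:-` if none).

Answer: P0:NH0 P1:NH0 P2:NH0

Derivation:
Op 1: best P0=NH3 P1=- P2=-
Op 2: best P0=- P1=- P2=-
Op 3: best P0=- P1=- P2=NH0
Op 4: best P0=- P1=NH0 P2=NH0
Op 5: best P0=NH0 P1=NH0 P2=NH0
Op 6: best P0=NH0 P1=NH0 P2=NH0
Op 7: best P0=NH0 P1=NH0 P2=NH0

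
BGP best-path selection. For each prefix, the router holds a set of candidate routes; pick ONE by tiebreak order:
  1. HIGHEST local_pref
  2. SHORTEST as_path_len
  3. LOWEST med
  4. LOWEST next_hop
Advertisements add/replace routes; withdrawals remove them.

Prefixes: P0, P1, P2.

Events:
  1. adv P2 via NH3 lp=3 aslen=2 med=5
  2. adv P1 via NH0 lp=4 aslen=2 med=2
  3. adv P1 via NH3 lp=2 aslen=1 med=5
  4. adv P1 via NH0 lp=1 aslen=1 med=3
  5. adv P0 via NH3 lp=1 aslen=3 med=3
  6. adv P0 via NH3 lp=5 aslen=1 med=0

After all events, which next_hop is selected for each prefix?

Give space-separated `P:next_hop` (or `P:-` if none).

Answer: P0:NH3 P1:NH3 P2:NH3

Derivation:
Op 1: best P0=- P1=- P2=NH3
Op 2: best P0=- P1=NH0 P2=NH3
Op 3: best P0=- P1=NH0 P2=NH3
Op 4: best P0=- P1=NH3 P2=NH3
Op 5: best P0=NH3 P1=NH3 P2=NH3
Op 6: best P0=NH3 P1=NH3 P2=NH3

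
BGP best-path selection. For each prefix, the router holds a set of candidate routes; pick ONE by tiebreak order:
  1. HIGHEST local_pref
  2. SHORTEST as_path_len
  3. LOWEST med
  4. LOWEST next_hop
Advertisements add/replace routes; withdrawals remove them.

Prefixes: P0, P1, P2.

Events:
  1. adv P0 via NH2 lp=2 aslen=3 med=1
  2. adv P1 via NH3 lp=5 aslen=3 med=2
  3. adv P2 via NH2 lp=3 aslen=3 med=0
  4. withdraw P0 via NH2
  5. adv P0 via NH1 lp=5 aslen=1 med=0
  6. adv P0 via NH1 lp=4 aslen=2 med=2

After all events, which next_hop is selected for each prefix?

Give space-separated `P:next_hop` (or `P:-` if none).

Op 1: best P0=NH2 P1=- P2=-
Op 2: best P0=NH2 P1=NH3 P2=-
Op 3: best P0=NH2 P1=NH3 P2=NH2
Op 4: best P0=- P1=NH3 P2=NH2
Op 5: best P0=NH1 P1=NH3 P2=NH2
Op 6: best P0=NH1 P1=NH3 P2=NH2

Answer: P0:NH1 P1:NH3 P2:NH2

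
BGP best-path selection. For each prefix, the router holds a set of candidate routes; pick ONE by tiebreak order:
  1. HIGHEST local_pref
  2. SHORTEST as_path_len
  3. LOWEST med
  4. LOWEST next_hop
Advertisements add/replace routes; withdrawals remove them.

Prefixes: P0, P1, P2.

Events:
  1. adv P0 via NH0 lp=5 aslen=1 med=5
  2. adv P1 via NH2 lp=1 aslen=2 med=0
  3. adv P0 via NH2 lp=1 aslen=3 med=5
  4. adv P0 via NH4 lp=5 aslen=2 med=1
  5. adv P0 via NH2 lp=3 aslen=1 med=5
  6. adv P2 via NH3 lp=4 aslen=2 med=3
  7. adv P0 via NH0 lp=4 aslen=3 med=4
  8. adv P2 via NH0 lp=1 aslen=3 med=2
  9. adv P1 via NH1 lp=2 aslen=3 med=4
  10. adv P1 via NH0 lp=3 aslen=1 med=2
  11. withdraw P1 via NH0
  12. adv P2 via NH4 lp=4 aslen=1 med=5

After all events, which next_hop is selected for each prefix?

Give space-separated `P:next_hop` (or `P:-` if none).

Op 1: best P0=NH0 P1=- P2=-
Op 2: best P0=NH0 P1=NH2 P2=-
Op 3: best P0=NH0 P1=NH2 P2=-
Op 4: best P0=NH0 P1=NH2 P2=-
Op 5: best P0=NH0 P1=NH2 P2=-
Op 6: best P0=NH0 P1=NH2 P2=NH3
Op 7: best P0=NH4 P1=NH2 P2=NH3
Op 8: best P0=NH4 P1=NH2 P2=NH3
Op 9: best P0=NH4 P1=NH1 P2=NH3
Op 10: best P0=NH4 P1=NH0 P2=NH3
Op 11: best P0=NH4 P1=NH1 P2=NH3
Op 12: best P0=NH4 P1=NH1 P2=NH4

Answer: P0:NH4 P1:NH1 P2:NH4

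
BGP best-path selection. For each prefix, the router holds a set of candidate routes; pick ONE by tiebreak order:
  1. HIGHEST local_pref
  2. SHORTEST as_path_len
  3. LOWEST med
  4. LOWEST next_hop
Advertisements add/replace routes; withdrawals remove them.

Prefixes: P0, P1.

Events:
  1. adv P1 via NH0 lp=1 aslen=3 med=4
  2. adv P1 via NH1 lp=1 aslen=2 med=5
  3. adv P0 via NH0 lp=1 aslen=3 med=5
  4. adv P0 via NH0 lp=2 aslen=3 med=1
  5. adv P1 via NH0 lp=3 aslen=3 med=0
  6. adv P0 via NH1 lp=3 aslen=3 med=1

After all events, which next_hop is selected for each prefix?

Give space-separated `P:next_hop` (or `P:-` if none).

Answer: P0:NH1 P1:NH0

Derivation:
Op 1: best P0=- P1=NH0
Op 2: best P0=- P1=NH1
Op 3: best P0=NH0 P1=NH1
Op 4: best P0=NH0 P1=NH1
Op 5: best P0=NH0 P1=NH0
Op 6: best P0=NH1 P1=NH0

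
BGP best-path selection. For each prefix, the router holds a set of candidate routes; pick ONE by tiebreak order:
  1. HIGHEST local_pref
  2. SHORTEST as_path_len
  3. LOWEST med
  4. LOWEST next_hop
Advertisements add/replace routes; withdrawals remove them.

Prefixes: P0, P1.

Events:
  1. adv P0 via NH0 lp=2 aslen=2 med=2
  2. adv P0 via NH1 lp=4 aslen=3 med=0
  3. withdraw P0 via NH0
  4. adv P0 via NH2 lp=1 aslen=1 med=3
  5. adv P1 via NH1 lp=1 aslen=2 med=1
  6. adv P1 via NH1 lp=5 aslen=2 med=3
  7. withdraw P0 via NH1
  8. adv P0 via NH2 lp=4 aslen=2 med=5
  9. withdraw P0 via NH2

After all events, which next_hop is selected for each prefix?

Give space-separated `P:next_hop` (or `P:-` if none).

Op 1: best P0=NH0 P1=-
Op 2: best P0=NH1 P1=-
Op 3: best P0=NH1 P1=-
Op 4: best P0=NH1 P1=-
Op 5: best P0=NH1 P1=NH1
Op 6: best P0=NH1 P1=NH1
Op 7: best P0=NH2 P1=NH1
Op 8: best P0=NH2 P1=NH1
Op 9: best P0=- P1=NH1

Answer: P0:- P1:NH1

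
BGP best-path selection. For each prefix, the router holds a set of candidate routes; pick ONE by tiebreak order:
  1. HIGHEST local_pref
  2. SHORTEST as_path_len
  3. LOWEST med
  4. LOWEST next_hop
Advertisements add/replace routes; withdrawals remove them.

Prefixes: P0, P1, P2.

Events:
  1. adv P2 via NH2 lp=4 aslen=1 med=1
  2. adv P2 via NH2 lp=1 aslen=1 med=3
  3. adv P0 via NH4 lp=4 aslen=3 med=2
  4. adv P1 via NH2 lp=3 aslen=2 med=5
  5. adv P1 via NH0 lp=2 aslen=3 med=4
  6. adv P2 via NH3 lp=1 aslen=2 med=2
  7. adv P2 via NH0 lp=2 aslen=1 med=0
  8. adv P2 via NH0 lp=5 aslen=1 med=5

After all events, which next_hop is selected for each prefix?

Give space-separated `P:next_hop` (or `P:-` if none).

Op 1: best P0=- P1=- P2=NH2
Op 2: best P0=- P1=- P2=NH2
Op 3: best P0=NH4 P1=- P2=NH2
Op 4: best P0=NH4 P1=NH2 P2=NH2
Op 5: best P0=NH4 P1=NH2 P2=NH2
Op 6: best P0=NH4 P1=NH2 P2=NH2
Op 7: best P0=NH4 P1=NH2 P2=NH0
Op 8: best P0=NH4 P1=NH2 P2=NH0

Answer: P0:NH4 P1:NH2 P2:NH0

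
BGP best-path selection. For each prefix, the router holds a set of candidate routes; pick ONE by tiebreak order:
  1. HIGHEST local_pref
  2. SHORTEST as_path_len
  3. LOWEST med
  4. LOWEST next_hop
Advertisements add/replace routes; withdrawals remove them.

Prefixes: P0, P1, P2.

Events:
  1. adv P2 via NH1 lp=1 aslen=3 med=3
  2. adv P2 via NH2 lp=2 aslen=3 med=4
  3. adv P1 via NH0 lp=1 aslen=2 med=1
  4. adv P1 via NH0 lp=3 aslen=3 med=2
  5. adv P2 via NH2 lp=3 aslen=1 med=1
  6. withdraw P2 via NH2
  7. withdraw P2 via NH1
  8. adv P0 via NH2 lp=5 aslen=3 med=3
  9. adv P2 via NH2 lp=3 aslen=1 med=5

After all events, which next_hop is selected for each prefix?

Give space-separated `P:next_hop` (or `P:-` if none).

Op 1: best P0=- P1=- P2=NH1
Op 2: best P0=- P1=- P2=NH2
Op 3: best P0=- P1=NH0 P2=NH2
Op 4: best P0=- P1=NH0 P2=NH2
Op 5: best P0=- P1=NH0 P2=NH2
Op 6: best P0=- P1=NH0 P2=NH1
Op 7: best P0=- P1=NH0 P2=-
Op 8: best P0=NH2 P1=NH0 P2=-
Op 9: best P0=NH2 P1=NH0 P2=NH2

Answer: P0:NH2 P1:NH0 P2:NH2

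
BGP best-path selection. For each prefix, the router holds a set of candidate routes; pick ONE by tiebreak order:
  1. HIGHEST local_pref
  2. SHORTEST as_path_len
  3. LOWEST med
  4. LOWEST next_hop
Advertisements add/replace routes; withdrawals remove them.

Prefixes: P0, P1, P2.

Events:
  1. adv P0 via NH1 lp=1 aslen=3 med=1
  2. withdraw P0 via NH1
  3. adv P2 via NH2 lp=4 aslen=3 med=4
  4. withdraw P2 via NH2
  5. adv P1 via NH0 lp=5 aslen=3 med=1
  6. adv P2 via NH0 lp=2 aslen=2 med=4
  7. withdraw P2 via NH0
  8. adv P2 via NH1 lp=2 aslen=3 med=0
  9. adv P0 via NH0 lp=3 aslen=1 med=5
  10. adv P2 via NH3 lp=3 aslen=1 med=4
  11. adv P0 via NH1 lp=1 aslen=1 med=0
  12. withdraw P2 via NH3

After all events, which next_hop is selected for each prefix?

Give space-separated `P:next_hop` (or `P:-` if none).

Answer: P0:NH0 P1:NH0 P2:NH1

Derivation:
Op 1: best P0=NH1 P1=- P2=-
Op 2: best P0=- P1=- P2=-
Op 3: best P0=- P1=- P2=NH2
Op 4: best P0=- P1=- P2=-
Op 5: best P0=- P1=NH0 P2=-
Op 6: best P0=- P1=NH0 P2=NH0
Op 7: best P0=- P1=NH0 P2=-
Op 8: best P0=- P1=NH0 P2=NH1
Op 9: best P0=NH0 P1=NH0 P2=NH1
Op 10: best P0=NH0 P1=NH0 P2=NH3
Op 11: best P0=NH0 P1=NH0 P2=NH3
Op 12: best P0=NH0 P1=NH0 P2=NH1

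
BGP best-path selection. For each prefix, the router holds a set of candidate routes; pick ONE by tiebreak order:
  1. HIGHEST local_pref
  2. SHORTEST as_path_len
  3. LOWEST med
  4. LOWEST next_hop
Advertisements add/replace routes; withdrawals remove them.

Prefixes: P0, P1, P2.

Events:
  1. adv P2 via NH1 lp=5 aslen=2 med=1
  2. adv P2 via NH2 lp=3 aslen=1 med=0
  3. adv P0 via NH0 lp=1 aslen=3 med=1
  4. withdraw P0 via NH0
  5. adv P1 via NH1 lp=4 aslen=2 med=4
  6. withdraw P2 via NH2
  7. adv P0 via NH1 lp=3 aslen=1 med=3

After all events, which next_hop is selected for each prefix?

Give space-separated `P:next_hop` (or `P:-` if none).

Op 1: best P0=- P1=- P2=NH1
Op 2: best P0=- P1=- P2=NH1
Op 3: best P0=NH0 P1=- P2=NH1
Op 4: best P0=- P1=- P2=NH1
Op 5: best P0=- P1=NH1 P2=NH1
Op 6: best P0=- P1=NH1 P2=NH1
Op 7: best P0=NH1 P1=NH1 P2=NH1

Answer: P0:NH1 P1:NH1 P2:NH1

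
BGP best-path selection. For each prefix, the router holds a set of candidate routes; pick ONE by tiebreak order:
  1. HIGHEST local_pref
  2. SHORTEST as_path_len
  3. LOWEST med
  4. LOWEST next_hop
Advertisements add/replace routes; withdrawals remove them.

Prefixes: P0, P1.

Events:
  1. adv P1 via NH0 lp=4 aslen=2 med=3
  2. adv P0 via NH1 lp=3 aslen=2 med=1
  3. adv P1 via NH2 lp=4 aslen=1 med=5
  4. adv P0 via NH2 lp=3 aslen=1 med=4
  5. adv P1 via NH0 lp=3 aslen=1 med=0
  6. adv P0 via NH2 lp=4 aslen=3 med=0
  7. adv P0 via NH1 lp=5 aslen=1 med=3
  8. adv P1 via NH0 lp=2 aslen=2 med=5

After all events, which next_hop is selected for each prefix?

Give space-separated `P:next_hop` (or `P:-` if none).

Answer: P0:NH1 P1:NH2

Derivation:
Op 1: best P0=- P1=NH0
Op 2: best P0=NH1 P1=NH0
Op 3: best P0=NH1 P1=NH2
Op 4: best P0=NH2 P1=NH2
Op 5: best P0=NH2 P1=NH2
Op 6: best P0=NH2 P1=NH2
Op 7: best P0=NH1 P1=NH2
Op 8: best P0=NH1 P1=NH2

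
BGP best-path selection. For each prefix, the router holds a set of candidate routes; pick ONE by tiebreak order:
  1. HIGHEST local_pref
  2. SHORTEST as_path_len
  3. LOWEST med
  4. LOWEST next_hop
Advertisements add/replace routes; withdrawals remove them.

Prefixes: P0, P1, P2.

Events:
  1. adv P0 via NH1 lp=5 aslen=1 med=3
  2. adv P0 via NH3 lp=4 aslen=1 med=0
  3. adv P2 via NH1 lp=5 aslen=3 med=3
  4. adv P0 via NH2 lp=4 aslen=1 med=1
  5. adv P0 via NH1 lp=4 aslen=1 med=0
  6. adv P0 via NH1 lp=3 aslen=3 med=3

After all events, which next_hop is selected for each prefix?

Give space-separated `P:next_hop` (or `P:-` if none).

Answer: P0:NH3 P1:- P2:NH1

Derivation:
Op 1: best P0=NH1 P1=- P2=-
Op 2: best P0=NH1 P1=- P2=-
Op 3: best P0=NH1 P1=- P2=NH1
Op 4: best P0=NH1 P1=- P2=NH1
Op 5: best P0=NH1 P1=- P2=NH1
Op 6: best P0=NH3 P1=- P2=NH1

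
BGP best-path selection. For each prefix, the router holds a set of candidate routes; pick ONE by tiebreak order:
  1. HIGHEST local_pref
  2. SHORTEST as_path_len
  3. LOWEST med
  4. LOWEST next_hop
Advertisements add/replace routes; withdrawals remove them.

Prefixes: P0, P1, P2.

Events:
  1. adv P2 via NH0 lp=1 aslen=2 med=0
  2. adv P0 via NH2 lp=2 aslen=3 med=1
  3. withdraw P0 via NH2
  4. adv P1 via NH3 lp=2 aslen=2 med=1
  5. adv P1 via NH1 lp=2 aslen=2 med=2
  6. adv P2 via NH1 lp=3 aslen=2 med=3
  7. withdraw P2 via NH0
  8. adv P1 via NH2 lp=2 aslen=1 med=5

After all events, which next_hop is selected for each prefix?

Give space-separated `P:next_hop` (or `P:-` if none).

Answer: P0:- P1:NH2 P2:NH1

Derivation:
Op 1: best P0=- P1=- P2=NH0
Op 2: best P0=NH2 P1=- P2=NH0
Op 3: best P0=- P1=- P2=NH0
Op 4: best P0=- P1=NH3 P2=NH0
Op 5: best P0=- P1=NH3 P2=NH0
Op 6: best P0=- P1=NH3 P2=NH1
Op 7: best P0=- P1=NH3 P2=NH1
Op 8: best P0=- P1=NH2 P2=NH1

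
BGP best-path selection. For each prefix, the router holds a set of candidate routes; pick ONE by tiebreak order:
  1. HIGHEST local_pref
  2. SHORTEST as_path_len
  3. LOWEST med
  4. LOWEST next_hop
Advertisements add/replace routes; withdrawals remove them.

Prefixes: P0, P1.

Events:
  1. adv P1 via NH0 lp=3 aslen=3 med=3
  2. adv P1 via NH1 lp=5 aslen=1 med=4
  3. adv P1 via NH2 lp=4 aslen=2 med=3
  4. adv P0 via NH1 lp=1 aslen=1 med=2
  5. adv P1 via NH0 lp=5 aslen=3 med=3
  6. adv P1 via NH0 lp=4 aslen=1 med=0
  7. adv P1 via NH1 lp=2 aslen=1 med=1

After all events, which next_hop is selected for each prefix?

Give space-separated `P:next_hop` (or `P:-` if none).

Answer: P0:NH1 P1:NH0

Derivation:
Op 1: best P0=- P1=NH0
Op 2: best P0=- P1=NH1
Op 3: best P0=- P1=NH1
Op 4: best P0=NH1 P1=NH1
Op 5: best P0=NH1 P1=NH1
Op 6: best P0=NH1 P1=NH1
Op 7: best P0=NH1 P1=NH0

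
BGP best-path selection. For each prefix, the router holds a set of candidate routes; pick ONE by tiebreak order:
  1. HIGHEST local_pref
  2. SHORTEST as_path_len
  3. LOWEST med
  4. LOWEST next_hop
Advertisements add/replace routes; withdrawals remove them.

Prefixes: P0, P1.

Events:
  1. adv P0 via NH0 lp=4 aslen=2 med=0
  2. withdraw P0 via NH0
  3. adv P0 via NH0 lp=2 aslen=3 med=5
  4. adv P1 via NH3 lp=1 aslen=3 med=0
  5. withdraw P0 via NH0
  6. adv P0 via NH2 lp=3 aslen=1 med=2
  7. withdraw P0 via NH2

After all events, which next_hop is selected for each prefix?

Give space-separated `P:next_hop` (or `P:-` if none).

Answer: P0:- P1:NH3

Derivation:
Op 1: best P0=NH0 P1=-
Op 2: best P0=- P1=-
Op 3: best P0=NH0 P1=-
Op 4: best P0=NH0 P1=NH3
Op 5: best P0=- P1=NH3
Op 6: best P0=NH2 P1=NH3
Op 7: best P0=- P1=NH3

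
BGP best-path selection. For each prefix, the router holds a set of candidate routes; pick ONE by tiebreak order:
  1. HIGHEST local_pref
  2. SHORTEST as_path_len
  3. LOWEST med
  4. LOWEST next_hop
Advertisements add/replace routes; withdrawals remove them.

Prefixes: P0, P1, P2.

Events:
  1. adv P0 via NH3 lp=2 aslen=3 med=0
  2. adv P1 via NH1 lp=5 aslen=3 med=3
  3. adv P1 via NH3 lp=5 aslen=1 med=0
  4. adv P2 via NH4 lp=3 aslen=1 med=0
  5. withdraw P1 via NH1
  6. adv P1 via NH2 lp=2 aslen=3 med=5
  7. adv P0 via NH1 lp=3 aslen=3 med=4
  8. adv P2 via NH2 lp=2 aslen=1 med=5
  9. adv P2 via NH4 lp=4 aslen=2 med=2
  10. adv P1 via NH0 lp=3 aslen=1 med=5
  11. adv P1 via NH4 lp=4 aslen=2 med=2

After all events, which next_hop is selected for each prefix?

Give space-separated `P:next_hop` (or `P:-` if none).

Op 1: best P0=NH3 P1=- P2=-
Op 2: best P0=NH3 P1=NH1 P2=-
Op 3: best P0=NH3 P1=NH3 P2=-
Op 4: best P0=NH3 P1=NH3 P2=NH4
Op 5: best P0=NH3 P1=NH3 P2=NH4
Op 6: best P0=NH3 P1=NH3 P2=NH4
Op 7: best P0=NH1 P1=NH3 P2=NH4
Op 8: best P0=NH1 P1=NH3 P2=NH4
Op 9: best P0=NH1 P1=NH3 P2=NH4
Op 10: best P0=NH1 P1=NH3 P2=NH4
Op 11: best P0=NH1 P1=NH3 P2=NH4

Answer: P0:NH1 P1:NH3 P2:NH4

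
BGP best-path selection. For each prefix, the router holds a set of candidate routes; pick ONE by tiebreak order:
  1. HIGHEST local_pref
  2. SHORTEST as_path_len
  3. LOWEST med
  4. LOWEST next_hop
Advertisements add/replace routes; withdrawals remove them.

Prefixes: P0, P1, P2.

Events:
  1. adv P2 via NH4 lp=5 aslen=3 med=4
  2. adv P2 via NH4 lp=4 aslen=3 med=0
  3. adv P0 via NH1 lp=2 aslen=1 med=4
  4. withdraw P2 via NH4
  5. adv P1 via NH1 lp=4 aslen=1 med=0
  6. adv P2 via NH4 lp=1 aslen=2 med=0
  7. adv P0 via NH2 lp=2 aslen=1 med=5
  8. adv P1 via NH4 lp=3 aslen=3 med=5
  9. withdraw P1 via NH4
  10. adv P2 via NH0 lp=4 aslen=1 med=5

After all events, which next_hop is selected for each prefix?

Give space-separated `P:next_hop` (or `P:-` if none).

Answer: P0:NH1 P1:NH1 P2:NH0

Derivation:
Op 1: best P0=- P1=- P2=NH4
Op 2: best P0=- P1=- P2=NH4
Op 3: best P0=NH1 P1=- P2=NH4
Op 4: best P0=NH1 P1=- P2=-
Op 5: best P0=NH1 P1=NH1 P2=-
Op 6: best P0=NH1 P1=NH1 P2=NH4
Op 7: best P0=NH1 P1=NH1 P2=NH4
Op 8: best P0=NH1 P1=NH1 P2=NH4
Op 9: best P0=NH1 P1=NH1 P2=NH4
Op 10: best P0=NH1 P1=NH1 P2=NH0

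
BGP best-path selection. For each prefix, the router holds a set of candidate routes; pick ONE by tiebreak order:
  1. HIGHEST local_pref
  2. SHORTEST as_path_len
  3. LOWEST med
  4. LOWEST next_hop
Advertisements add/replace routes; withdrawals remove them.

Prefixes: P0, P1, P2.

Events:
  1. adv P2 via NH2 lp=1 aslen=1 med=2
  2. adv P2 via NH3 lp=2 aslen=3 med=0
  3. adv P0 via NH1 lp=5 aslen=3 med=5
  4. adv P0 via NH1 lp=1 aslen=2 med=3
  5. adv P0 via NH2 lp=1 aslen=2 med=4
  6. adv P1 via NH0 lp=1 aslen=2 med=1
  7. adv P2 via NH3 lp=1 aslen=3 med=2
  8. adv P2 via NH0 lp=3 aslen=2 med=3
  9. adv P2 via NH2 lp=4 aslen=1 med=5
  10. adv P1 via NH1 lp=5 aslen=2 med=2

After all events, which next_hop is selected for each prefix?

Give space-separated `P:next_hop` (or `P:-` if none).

Op 1: best P0=- P1=- P2=NH2
Op 2: best P0=- P1=- P2=NH3
Op 3: best P0=NH1 P1=- P2=NH3
Op 4: best P0=NH1 P1=- P2=NH3
Op 5: best P0=NH1 P1=- P2=NH3
Op 6: best P0=NH1 P1=NH0 P2=NH3
Op 7: best P0=NH1 P1=NH0 P2=NH2
Op 8: best P0=NH1 P1=NH0 P2=NH0
Op 9: best P0=NH1 P1=NH0 P2=NH2
Op 10: best P0=NH1 P1=NH1 P2=NH2

Answer: P0:NH1 P1:NH1 P2:NH2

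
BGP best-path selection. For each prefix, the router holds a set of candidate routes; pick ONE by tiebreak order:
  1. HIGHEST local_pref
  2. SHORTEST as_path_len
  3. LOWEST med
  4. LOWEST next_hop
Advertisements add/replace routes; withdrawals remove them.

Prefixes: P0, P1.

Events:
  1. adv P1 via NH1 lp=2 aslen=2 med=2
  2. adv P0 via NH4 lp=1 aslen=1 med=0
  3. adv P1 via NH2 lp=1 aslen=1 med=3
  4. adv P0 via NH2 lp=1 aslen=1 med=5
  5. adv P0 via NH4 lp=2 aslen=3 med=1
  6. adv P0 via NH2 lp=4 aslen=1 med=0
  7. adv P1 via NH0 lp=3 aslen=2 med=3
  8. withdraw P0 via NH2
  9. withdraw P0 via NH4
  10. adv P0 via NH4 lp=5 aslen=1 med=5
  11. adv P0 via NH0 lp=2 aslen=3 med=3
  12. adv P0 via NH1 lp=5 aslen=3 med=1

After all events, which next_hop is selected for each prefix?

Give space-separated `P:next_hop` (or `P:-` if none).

Answer: P0:NH4 P1:NH0

Derivation:
Op 1: best P0=- P1=NH1
Op 2: best P0=NH4 P1=NH1
Op 3: best P0=NH4 P1=NH1
Op 4: best P0=NH4 P1=NH1
Op 5: best P0=NH4 P1=NH1
Op 6: best P0=NH2 P1=NH1
Op 7: best P0=NH2 P1=NH0
Op 8: best P0=NH4 P1=NH0
Op 9: best P0=- P1=NH0
Op 10: best P0=NH4 P1=NH0
Op 11: best P0=NH4 P1=NH0
Op 12: best P0=NH4 P1=NH0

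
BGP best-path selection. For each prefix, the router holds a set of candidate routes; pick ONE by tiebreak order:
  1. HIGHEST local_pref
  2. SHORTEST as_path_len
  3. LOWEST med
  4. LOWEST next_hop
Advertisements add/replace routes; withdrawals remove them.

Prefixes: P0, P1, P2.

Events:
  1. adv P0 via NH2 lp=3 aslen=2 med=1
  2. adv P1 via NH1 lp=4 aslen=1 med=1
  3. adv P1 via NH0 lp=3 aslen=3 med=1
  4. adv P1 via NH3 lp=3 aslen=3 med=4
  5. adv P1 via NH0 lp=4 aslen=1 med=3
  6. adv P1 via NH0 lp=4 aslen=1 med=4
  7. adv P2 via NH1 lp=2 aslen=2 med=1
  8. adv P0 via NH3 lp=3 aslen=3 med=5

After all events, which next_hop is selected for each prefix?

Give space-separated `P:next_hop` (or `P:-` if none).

Answer: P0:NH2 P1:NH1 P2:NH1

Derivation:
Op 1: best P0=NH2 P1=- P2=-
Op 2: best P0=NH2 P1=NH1 P2=-
Op 3: best P0=NH2 P1=NH1 P2=-
Op 4: best P0=NH2 P1=NH1 P2=-
Op 5: best P0=NH2 P1=NH1 P2=-
Op 6: best P0=NH2 P1=NH1 P2=-
Op 7: best P0=NH2 P1=NH1 P2=NH1
Op 8: best P0=NH2 P1=NH1 P2=NH1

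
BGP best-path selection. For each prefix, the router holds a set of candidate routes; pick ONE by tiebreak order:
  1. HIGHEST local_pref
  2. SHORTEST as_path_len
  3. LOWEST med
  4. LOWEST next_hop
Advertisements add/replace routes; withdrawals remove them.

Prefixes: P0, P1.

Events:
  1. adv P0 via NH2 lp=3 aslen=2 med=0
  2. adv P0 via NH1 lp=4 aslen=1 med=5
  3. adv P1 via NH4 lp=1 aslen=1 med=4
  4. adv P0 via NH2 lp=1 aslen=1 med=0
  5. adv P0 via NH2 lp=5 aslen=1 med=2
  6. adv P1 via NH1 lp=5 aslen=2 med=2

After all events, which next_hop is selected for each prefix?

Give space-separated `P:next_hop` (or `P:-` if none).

Op 1: best P0=NH2 P1=-
Op 2: best P0=NH1 P1=-
Op 3: best P0=NH1 P1=NH4
Op 4: best P0=NH1 P1=NH4
Op 5: best P0=NH2 P1=NH4
Op 6: best P0=NH2 P1=NH1

Answer: P0:NH2 P1:NH1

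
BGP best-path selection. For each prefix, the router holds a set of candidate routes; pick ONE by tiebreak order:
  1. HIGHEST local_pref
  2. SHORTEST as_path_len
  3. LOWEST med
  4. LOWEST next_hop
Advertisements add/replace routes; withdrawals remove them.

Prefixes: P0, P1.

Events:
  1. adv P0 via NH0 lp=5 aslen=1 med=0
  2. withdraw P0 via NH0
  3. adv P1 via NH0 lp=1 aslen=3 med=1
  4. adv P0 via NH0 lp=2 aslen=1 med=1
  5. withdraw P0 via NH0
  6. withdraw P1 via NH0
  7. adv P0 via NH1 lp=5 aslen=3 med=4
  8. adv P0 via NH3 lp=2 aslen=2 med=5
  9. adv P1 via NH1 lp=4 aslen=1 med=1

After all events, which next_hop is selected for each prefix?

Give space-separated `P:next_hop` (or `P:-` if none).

Op 1: best P0=NH0 P1=-
Op 2: best P0=- P1=-
Op 3: best P0=- P1=NH0
Op 4: best P0=NH0 P1=NH0
Op 5: best P0=- P1=NH0
Op 6: best P0=- P1=-
Op 7: best P0=NH1 P1=-
Op 8: best P0=NH1 P1=-
Op 9: best P0=NH1 P1=NH1

Answer: P0:NH1 P1:NH1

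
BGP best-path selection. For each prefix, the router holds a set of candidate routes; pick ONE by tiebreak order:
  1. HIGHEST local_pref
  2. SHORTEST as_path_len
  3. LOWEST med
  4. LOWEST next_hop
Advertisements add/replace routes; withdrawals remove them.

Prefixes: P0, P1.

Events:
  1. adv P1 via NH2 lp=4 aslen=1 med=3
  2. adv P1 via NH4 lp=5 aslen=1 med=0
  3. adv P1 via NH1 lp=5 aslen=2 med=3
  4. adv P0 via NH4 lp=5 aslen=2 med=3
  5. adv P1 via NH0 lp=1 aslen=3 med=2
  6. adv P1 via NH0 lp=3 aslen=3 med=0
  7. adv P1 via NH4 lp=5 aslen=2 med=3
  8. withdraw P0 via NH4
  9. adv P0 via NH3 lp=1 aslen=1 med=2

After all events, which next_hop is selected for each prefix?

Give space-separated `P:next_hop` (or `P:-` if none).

Op 1: best P0=- P1=NH2
Op 2: best P0=- P1=NH4
Op 3: best P0=- P1=NH4
Op 4: best P0=NH4 P1=NH4
Op 5: best P0=NH4 P1=NH4
Op 6: best P0=NH4 P1=NH4
Op 7: best P0=NH4 P1=NH1
Op 8: best P0=- P1=NH1
Op 9: best P0=NH3 P1=NH1

Answer: P0:NH3 P1:NH1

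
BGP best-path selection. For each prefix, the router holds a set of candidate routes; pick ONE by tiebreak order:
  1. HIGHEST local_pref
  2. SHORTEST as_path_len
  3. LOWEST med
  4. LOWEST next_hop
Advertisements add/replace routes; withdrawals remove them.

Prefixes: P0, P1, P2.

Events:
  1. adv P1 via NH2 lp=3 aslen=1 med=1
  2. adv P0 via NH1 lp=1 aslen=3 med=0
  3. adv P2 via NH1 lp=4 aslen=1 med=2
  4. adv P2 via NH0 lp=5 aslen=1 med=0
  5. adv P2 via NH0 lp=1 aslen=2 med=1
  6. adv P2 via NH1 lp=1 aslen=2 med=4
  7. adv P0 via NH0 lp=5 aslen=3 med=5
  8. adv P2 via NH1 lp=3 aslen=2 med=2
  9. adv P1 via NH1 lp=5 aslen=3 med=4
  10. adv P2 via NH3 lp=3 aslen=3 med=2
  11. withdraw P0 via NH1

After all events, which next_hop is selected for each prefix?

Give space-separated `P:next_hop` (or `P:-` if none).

Op 1: best P0=- P1=NH2 P2=-
Op 2: best P0=NH1 P1=NH2 P2=-
Op 3: best P0=NH1 P1=NH2 P2=NH1
Op 4: best P0=NH1 P1=NH2 P2=NH0
Op 5: best P0=NH1 P1=NH2 P2=NH1
Op 6: best P0=NH1 P1=NH2 P2=NH0
Op 7: best P0=NH0 P1=NH2 P2=NH0
Op 8: best P0=NH0 P1=NH2 P2=NH1
Op 9: best P0=NH0 P1=NH1 P2=NH1
Op 10: best P0=NH0 P1=NH1 P2=NH1
Op 11: best P0=NH0 P1=NH1 P2=NH1

Answer: P0:NH0 P1:NH1 P2:NH1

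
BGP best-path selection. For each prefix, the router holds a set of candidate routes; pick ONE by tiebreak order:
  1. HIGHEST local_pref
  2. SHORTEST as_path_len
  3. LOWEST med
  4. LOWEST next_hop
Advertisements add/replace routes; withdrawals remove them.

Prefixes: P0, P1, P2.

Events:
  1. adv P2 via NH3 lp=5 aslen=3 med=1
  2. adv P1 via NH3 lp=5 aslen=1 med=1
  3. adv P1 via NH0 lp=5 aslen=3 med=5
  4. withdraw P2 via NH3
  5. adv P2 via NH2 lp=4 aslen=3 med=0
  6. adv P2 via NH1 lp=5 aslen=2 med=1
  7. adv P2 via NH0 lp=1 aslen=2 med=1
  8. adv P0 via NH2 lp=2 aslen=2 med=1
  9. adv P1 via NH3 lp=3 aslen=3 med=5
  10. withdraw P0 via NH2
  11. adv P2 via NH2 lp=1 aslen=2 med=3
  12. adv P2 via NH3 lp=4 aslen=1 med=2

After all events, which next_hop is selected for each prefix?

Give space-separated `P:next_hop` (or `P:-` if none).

Op 1: best P0=- P1=- P2=NH3
Op 2: best P0=- P1=NH3 P2=NH3
Op 3: best P0=- P1=NH3 P2=NH3
Op 4: best P0=- P1=NH3 P2=-
Op 5: best P0=- P1=NH3 P2=NH2
Op 6: best P0=- P1=NH3 P2=NH1
Op 7: best P0=- P1=NH3 P2=NH1
Op 8: best P0=NH2 P1=NH3 P2=NH1
Op 9: best P0=NH2 P1=NH0 P2=NH1
Op 10: best P0=- P1=NH0 P2=NH1
Op 11: best P0=- P1=NH0 P2=NH1
Op 12: best P0=- P1=NH0 P2=NH1

Answer: P0:- P1:NH0 P2:NH1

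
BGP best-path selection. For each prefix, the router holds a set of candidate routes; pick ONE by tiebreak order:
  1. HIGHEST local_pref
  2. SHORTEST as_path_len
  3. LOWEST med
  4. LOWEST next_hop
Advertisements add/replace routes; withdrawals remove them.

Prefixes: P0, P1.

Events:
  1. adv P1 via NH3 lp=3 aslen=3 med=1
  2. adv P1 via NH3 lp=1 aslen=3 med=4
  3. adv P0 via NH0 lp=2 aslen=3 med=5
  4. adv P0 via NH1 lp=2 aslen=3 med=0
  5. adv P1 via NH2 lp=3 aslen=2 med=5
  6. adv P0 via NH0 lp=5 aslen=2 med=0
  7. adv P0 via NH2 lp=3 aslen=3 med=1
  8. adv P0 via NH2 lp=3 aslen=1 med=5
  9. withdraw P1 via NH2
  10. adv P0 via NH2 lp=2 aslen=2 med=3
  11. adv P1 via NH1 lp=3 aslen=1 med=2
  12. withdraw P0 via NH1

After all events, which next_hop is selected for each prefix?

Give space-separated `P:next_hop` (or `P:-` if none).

Op 1: best P0=- P1=NH3
Op 2: best P0=- P1=NH3
Op 3: best P0=NH0 P1=NH3
Op 4: best P0=NH1 P1=NH3
Op 5: best P0=NH1 P1=NH2
Op 6: best P0=NH0 P1=NH2
Op 7: best P0=NH0 P1=NH2
Op 8: best P0=NH0 P1=NH2
Op 9: best P0=NH0 P1=NH3
Op 10: best P0=NH0 P1=NH3
Op 11: best P0=NH0 P1=NH1
Op 12: best P0=NH0 P1=NH1

Answer: P0:NH0 P1:NH1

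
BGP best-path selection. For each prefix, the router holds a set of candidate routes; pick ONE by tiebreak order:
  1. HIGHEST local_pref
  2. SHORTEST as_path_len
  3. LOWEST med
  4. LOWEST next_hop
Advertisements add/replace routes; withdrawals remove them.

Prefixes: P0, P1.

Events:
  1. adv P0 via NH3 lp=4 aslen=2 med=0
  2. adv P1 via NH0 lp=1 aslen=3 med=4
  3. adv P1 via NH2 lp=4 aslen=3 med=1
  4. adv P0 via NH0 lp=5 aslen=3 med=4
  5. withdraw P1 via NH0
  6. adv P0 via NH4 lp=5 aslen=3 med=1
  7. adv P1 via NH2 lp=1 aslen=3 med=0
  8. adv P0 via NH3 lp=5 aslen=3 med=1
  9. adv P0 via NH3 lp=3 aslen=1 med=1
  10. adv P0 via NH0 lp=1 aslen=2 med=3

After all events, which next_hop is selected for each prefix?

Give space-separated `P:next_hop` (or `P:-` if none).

Op 1: best P0=NH3 P1=-
Op 2: best P0=NH3 P1=NH0
Op 3: best P0=NH3 P1=NH2
Op 4: best P0=NH0 P1=NH2
Op 5: best P0=NH0 P1=NH2
Op 6: best P0=NH4 P1=NH2
Op 7: best P0=NH4 P1=NH2
Op 8: best P0=NH3 P1=NH2
Op 9: best P0=NH4 P1=NH2
Op 10: best P0=NH4 P1=NH2

Answer: P0:NH4 P1:NH2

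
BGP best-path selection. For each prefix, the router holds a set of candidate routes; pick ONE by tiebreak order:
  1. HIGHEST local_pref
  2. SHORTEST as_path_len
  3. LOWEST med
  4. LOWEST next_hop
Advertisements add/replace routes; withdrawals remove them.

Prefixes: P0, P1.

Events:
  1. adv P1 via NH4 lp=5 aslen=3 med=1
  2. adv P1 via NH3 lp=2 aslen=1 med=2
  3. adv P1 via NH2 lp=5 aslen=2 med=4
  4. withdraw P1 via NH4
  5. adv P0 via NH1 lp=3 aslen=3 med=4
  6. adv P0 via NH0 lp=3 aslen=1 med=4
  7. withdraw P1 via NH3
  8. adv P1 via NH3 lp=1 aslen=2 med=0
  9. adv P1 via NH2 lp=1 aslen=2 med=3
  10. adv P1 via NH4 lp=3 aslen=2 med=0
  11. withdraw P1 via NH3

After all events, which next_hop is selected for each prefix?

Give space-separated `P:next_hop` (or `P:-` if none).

Op 1: best P0=- P1=NH4
Op 2: best P0=- P1=NH4
Op 3: best P0=- P1=NH2
Op 4: best P0=- P1=NH2
Op 5: best P0=NH1 P1=NH2
Op 6: best P0=NH0 P1=NH2
Op 7: best P0=NH0 P1=NH2
Op 8: best P0=NH0 P1=NH2
Op 9: best P0=NH0 P1=NH3
Op 10: best P0=NH0 P1=NH4
Op 11: best P0=NH0 P1=NH4

Answer: P0:NH0 P1:NH4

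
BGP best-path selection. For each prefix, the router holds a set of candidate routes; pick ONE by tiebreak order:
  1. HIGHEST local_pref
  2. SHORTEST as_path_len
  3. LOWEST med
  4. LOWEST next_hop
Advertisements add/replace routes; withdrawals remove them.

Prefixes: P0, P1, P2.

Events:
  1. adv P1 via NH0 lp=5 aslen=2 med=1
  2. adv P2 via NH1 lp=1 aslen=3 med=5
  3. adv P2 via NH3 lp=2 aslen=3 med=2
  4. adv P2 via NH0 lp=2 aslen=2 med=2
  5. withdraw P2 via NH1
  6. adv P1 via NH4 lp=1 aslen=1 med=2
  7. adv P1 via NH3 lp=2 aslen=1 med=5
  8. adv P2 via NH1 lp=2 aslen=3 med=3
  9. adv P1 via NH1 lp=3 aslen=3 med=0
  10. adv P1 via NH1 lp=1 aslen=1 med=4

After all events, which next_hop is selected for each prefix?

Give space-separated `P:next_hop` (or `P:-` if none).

Answer: P0:- P1:NH0 P2:NH0

Derivation:
Op 1: best P0=- P1=NH0 P2=-
Op 2: best P0=- P1=NH0 P2=NH1
Op 3: best P0=- P1=NH0 P2=NH3
Op 4: best P0=- P1=NH0 P2=NH0
Op 5: best P0=- P1=NH0 P2=NH0
Op 6: best P0=- P1=NH0 P2=NH0
Op 7: best P0=- P1=NH0 P2=NH0
Op 8: best P0=- P1=NH0 P2=NH0
Op 9: best P0=- P1=NH0 P2=NH0
Op 10: best P0=- P1=NH0 P2=NH0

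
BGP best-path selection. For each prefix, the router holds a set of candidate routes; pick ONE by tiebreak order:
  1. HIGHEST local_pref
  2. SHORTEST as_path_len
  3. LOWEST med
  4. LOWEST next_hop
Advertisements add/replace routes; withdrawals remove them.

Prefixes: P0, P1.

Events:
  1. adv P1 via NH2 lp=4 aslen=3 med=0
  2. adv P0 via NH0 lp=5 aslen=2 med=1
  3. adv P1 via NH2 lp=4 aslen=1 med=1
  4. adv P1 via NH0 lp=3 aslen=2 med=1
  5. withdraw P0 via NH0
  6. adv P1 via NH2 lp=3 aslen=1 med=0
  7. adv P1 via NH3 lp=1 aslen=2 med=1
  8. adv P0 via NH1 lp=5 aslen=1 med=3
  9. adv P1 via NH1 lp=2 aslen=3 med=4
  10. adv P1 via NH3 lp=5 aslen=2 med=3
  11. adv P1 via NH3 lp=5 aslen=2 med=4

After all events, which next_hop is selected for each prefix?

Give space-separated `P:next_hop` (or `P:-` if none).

Answer: P0:NH1 P1:NH3

Derivation:
Op 1: best P0=- P1=NH2
Op 2: best P0=NH0 P1=NH2
Op 3: best P0=NH0 P1=NH2
Op 4: best P0=NH0 P1=NH2
Op 5: best P0=- P1=NH2
Op 6: best P0=- P1=NH2
Op 7: best P0=- P1=NH2
Op 8: best P0=NH1 P1=NH2
Op 9: best P0=NH1 P1=NH2
Op 10: best P0=NH1 P1=NH3
Op 11: best P0=NH1 P1=NH3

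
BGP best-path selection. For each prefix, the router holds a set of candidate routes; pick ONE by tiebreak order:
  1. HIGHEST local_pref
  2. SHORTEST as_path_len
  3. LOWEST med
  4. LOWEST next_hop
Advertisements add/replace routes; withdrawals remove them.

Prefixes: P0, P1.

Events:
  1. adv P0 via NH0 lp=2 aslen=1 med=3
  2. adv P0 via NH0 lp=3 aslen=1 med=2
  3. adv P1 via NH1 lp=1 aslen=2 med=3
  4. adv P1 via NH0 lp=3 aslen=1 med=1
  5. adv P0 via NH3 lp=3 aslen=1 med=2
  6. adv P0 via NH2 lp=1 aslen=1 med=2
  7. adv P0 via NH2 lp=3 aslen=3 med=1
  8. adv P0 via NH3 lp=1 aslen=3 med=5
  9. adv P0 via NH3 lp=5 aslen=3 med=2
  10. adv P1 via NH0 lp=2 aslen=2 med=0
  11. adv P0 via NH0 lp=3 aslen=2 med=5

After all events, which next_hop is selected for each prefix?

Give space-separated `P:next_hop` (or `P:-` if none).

Answer: P0:NH3 P1:NH0

Derivation:
Op 1: best P0=NH0 P1=-
Op 2: best P0=NH0 P1=-
Op 3: best P0=NH0 P1=NH1
Op 4: best P0=NH0 P1=NH0
Op 5: best P0=NH0 P1=NH0
Op 6: best P0=NH0 P1=NH0
Op 7: best P0=NH0 P1=NH0
Op 8: best P0=NH0 P1=NH0
Op 9: best P0=NH3 P1=NH0
Op 10: best P0=NH3 P1=NH0
Op 11: best P0=NH3 P1=NH0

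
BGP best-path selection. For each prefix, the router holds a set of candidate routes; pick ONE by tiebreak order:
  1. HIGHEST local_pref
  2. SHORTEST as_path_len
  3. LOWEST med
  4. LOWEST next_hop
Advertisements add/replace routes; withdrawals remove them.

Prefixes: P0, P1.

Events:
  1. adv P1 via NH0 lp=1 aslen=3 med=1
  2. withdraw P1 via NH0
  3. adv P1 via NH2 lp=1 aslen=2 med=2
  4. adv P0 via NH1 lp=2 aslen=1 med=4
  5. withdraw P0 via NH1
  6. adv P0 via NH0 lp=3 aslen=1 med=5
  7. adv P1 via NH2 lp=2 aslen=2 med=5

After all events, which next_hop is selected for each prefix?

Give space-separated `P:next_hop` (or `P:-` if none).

Op 1: best P0=- P1=NH0
Op 2: best P0=- P1=-
Op 3: best P0=- P1=NH2
Op 4: best P0=NH1 P1=NH2
Op 5: best P0=- P1=NH2
Op 6: best P0=NH0 P1=NH2
Op 7: best P0=NH0 P1=NH2

Answer: P0:NH0 P1:NH2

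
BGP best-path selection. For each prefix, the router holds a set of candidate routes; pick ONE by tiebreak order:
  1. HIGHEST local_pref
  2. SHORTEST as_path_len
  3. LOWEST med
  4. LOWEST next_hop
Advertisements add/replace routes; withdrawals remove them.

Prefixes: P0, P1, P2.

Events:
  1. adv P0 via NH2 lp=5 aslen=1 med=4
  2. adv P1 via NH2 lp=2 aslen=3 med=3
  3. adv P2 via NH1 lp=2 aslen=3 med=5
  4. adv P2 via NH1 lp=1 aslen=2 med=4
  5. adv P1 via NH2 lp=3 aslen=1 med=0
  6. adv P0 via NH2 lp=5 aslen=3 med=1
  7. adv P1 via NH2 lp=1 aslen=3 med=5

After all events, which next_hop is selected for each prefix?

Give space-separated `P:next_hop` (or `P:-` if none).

Op 1: best P0=NH2 P1=- P2=-
Op 2: best P0=NH2 P1=NH2 P2=-
Op 3: best P0=NH2 P1=NH2 P2=NH1
Op 4: best P0=NH2 P1=NH2 P2=NH1
Op 5: best P0=NH2 P1=NH2 P2=NH1
Op 6: best P0=NH2 P1=NH2 P2=NH1
Op 7: best P0=NH2 P1=NH2 P2=NH1

Answer: P0:NH2 P1:NH2 P2:NH1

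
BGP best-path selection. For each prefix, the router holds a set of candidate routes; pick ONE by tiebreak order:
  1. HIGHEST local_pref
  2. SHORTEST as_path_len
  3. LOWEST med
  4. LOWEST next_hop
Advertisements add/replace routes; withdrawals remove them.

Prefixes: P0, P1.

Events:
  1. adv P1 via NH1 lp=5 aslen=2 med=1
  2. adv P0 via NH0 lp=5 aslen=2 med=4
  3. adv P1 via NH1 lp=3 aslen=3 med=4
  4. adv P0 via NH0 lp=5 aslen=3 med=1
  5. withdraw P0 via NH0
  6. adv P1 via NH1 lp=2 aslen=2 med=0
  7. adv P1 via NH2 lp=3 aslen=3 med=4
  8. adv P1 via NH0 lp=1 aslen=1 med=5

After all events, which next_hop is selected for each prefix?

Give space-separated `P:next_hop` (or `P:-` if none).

Answer: P0:- P1:NH2

Derivation:
Op 1: best P0=- P1=NH1
Op 2: best P0=NH0 P1=NH1
Op 3: best P0=NH0 P1=NH1
Op 4: best P0=NH0 P1=NH1
Op 5: best P0=- P1=NH1
Op 6: best P0=- P1=NH1
Op 7: best P0=- P1=NH2
Op 8: best P0=- P1=NH2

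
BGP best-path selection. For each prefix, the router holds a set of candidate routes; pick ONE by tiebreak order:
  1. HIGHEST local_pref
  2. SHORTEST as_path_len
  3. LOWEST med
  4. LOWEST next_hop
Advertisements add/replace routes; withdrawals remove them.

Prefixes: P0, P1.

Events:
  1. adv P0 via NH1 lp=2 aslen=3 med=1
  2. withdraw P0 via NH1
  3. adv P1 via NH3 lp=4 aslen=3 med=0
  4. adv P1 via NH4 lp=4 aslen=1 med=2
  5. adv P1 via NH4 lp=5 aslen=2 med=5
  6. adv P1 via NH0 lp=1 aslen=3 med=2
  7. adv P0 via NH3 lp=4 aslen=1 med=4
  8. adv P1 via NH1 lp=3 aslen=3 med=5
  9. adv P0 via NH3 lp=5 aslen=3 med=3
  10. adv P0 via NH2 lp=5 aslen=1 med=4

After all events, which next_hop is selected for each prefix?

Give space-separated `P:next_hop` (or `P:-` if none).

Op 1: best P0=NH1 P1=-
Op 2: best P0=- P1=-
Op 3: best P0=- P1=NH3
Op 4: best P0=- P1=NH4
Op 5: best P0=- P1=NH4
Op 6: best P0=- P1=NH4
Op 7: best P0=NH3 P1=NH4
Op 8: best P0=NH3 P1=NH4
Op 9: best P0=NH3 P1=NH4
Op 10: best P0=NH2 P1=NH4

Answer: P0:NH2 P1:NH4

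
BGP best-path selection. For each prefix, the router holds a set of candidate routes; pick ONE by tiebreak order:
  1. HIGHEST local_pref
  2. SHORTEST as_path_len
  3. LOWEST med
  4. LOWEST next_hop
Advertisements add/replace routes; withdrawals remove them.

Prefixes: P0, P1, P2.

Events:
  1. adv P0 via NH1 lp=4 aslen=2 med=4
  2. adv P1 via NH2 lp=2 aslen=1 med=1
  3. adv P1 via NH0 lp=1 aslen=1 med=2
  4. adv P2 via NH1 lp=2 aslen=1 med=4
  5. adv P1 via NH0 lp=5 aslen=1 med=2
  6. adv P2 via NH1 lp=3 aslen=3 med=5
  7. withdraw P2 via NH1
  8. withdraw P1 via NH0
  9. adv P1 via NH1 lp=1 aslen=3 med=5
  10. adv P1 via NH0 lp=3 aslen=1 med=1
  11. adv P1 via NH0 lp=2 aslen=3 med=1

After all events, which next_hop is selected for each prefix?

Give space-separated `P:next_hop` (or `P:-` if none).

Answer: P0:NH1 P1:NH2 P2:-

Derivation:
Op 1: best P0=NH1 P1=- P2=-
Op 2: best P0=NH1 P1=NH2 P2=-
Op 3: best P0=NH1 P1=NH2 P2=-
Op 4: best P0=NH1 P1=NH2 P2=NH1
Op 5: best P0=NH1 P1=NH0 P2=NH1
Op 6: best P0=NH1 P1=NH0 P2=NH1
Op 7: best P0=NH1 P1=NH0 P2=-
Op 8: best P0=NH1 P1=NH2 P2=-
Op 9: best P0=NH1 P1=NH2 P2=-
Op 10: best P0=NH1 P1=NH0 P2=-
Op 11: best P0=NH1 P1=NH2 P2=-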